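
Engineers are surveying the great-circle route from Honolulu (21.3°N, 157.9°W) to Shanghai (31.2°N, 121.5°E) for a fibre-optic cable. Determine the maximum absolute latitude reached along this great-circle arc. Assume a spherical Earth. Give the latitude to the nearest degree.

The great circle lies in the plane with unit normal n̂ = (p₁ × p₂)/|p₁ × p₂|.
Here n̂_z ≈ -0.829; the vertex latitude is φ_max = arccos|n̂_z| ≈ 34.0°.

≈ 34°N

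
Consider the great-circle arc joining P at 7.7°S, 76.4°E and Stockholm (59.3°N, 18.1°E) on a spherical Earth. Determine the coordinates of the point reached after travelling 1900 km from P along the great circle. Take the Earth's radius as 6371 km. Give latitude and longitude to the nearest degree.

≈ 8°N, 69°E

Write both endpoints as unit vectors p₁, p₂ with components (cos φ cos λ, cos φ sin λ, sin φ).
The central angle between the endpoints is δ = arccos(p₁·p₂) ≈ 1.420 rad (81.3°). The total great-circle distance is δ·R ≈ 1.420 × 6371 ≈ 9044 km, so the target fraction is f = 1900/9044 ≈ 0.210.
Interpolate at f ≈ 0.210 with slerp weights a = sin((1−f)δ)/sin δ ≈ 0.911, b = sin(fδ)/sin δ ≈ 0.297.
p = a·p₁ + b·p₂ ≈ (0.357, 0.925, 0.133); φ = arcsin(p_z) ≈ 7.67°, λ = atan2(p_y, p_x) ≈ 68.91°.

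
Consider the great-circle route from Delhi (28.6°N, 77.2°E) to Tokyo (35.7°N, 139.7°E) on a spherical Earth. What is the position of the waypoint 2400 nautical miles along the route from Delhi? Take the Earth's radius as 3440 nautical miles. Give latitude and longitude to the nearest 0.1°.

From cos δ = sin φ₁ sin φ₂ + cos φ₁ cos φ₂ cos Δλ, the central angle is δ ≈ 0.917 rad (52.5°). The total great-circle distance is δ·R ≈ 0.917 × 3440 ≈ 3153 nmi, so the target fraction is f = 2400/3153 ≈ 0.761.
Interpolate at f ≈ 0.761 with slerp weights a = sin((1−f)δ)/sin δ ≈ 0.274, b = sin(fδ)/sin δ ≈ 0.810.
p = a·p₁ + b·p₂ ≈ (-0.448, 0.660, 0.603); φ = arcsin(p_z) ≈ 37.12°, λ = atan2(p_y, p_x) ≈ 124.20°.

≈ (37.1°N, 124.2°E)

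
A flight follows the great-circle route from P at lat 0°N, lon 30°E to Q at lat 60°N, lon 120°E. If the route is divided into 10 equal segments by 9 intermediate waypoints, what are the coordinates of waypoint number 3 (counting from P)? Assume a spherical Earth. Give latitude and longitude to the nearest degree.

Write both endpoints as unit vectors p₁, p₂ with components (cos φ cos λ, cos φ sin λ, sin φ).
The central angle between the endpoints is δ = arccos(p₁·p₂) ≈ 1.571 rad (90.0°).
Interpolate at f = 3/10 with slerp weights a = sin((1−f)δ)/sin δ ≈ 0.891, b = sin(fδ)/sin δ ≈ 0.454.
p = a·p₁ + b·p₂ ≈ (0.658, 0.642, 0.393); φ = arcsin(p_z) ≈ 23.15°, λ = atan2(p_y, p_x) ≈ 44.29°.

≈ lat 23°N, lon 44°E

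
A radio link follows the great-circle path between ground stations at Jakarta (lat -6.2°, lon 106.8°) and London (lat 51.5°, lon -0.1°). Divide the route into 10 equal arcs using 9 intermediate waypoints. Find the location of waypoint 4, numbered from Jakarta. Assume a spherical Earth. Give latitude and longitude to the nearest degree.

From cos δ = sin φ₁ sin φ₂ + cos φ₁ cos φ₂ cos Δλ, the central angle is δ ≈ 1.838 rad (105.3°).
Interpolate at f = 4/10 with slerp weights a = sin((1−f)δ)/sin δ ≈ 0.926, b = sin(fδ)/sin δ ≈ 0.696.
p = a·p₁ + b·p₂ ≈ (0.167, 0.880, 0.444); φ = arcsin(p_z) ≈ 26.39°, λ = atan2(p_y, p_x) ≈ 79.25°.

≈ lat 26°, lon 79°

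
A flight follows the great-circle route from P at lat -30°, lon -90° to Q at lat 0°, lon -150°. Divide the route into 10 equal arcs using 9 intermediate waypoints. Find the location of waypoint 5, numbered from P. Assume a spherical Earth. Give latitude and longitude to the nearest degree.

≈ lat -17°, lon -122°

Convert each endpoint to a unit vector on the sphere (x = cos φ cos λ, y = cos φ sin λ, z = sin φ).
The central angle between the endpoints is δ = arccos(p₁·p₂) ≈ 1.123 rad (64.3°).
Interpolate at f = 5/10 with slerp weights a = sin((1−f)δ)/sin δ ≈ 0.591, b = sin(fδ)/sin δ ≈ 0.591.
p = a·p₁ + b·p₂ ≈ (-0.512, -0.807, -0.295); φ = arcsin(p_z) ≈ -17.18°, λ = atan2(p_y, p_x) ≈ -122.37°.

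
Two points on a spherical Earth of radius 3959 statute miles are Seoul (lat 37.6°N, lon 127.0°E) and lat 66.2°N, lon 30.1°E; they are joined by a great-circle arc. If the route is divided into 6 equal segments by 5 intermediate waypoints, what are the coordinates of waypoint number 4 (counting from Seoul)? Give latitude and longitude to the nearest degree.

≈ lat 66°N, lon 80°E

Convert each endpoint to a unit vector on the sphere (x = cos φ cos λ, y = cos φ sin λ, z = sin φ).
The central angle between the endpoints is δ = arccos(p₁·p₂) ≈ 1.024 rad (58.7°).
Interpolate at f = 4/6 with slerp weights a = sin((1−f)δ)/sin δ ≈ 0.392, b = sin(fδ)/sin δ ≈ 0.739.
p = a·p₁ + b·p₂ ≈ (0.071, 0.397, 0.915); φ = arcsin(p_z) ≈ 66.19°, λ = atan2(p_y, p_x) ≈ 79.87°.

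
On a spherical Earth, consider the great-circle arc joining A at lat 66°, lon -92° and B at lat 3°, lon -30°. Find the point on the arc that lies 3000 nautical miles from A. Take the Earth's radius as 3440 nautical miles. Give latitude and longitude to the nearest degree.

Write both endpoints as unit vectors p₁, p₂ with components (cos φ cos λ, cos φ sin λ, sin φ).
The central angle between the endpoints is δ = arccos(p₁·p₂) ≈ 1.330 rad (76.2°). The total great-circle distance is δ·R ≈ 1.330 × 3440 ≈ 4575 nmi, so the target fraction is f = 3000/4575 ≈ 0.656.
Interpolate at f ≈ 0.656 with slerp weights a = sin((1−f)δ)/sin δ ≈ 0.455, b = sin(fδ)/sin δ ≈ 0.788.
p = a·p₁ + b·p₂ ≈ (0.675, -0.579, 0.457); φ = arcsin(p_z) ≈ 27.20°, λ = atan2(p_y, p_x) ≈ -40.59°.

≈ lat 27°, lon -41°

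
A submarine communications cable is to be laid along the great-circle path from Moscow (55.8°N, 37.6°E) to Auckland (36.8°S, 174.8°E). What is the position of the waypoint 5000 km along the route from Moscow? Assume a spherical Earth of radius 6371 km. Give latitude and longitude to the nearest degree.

Write both endpoints as unit vectors p₁, p₂ with components (cos φ cos λ, cos φ sin λ, sin φ).
The central angle between the endpoints is δ = arccos(p₁·p₂) ≈ 2.542 rad (145.7°). The total great-circle distance is δ·R ≈ 2.542 × 6371 ≈ 16196 km, so the target fraction is f = 5000/16196 ≈ 0.309.
Interpolate at f ≈ 0.309 with slerp weights a = sin((1−f)δ)/sin δ ≈ 1.742, b = sin(fδ)/sin δ ≈ 1.253.
p = a·p₁ + b·p₂ ≈ (-0.223, 0.688, 0.690); φ = arcsin(p_z) ≈ 43.65°, λ = atan2(p_y, p_x) ≈ 107.97°.

≈ 44°N, 108°E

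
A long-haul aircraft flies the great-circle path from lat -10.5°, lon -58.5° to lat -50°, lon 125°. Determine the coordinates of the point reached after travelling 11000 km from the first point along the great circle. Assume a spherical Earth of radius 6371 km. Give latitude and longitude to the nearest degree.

≈ lat -70°, lon 129°

Write both endpoints as unit vectors p₁, p₂ with components (cos φ cos λ, cos φ sin λ, sin φ).
The central angle between the endpoints is δ = arccos(p₁·p₂) ≈ 2.084 rad (119.4°). The total great-circle distance is δ·R ≈ 2.084 × 6371 ≈ 13279 km, so the target fraction is f = 11000/13279 ≈ 0.828.
Interpolate at f ≈ 0.828 with slerp weights a = sin((1−f)δ)/sin δ ≈ 0.402, b = sin(fδ)/sin δ ≈ 1.134.
p = a·p₁ + b·p₂ ≈ (-0.212, 0.260, -0.942); φ = arcsin(p_z) ≈ -70.41°, λ = atan2(p_y, p_x) ≈ 129.13°.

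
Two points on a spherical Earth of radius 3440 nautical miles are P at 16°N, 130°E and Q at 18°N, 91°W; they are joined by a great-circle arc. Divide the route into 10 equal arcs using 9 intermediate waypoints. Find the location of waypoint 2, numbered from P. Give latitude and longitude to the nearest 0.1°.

≈ 30.4°N, 153.0°E

Write both endpoints as unit vectors p₁, p₂ with components (cos φ cos λ, cos φ sin λ, sin φ).
The central angle between the endpoints is δ = arccos(p₁·p₂) ≈ 2.220 rad (127.2°).
Interpolate at f = 2/10 with slerp weights a = sin((1−f)δ)/sin δ ≈ 1.229, b = sin(fδ)/sin δ ≈ 0.539.
p = a·p₁ + b·p₂ ≈ (-0.769, 0.392, 0.506); φ = arcsin(p_z) ≈ 30.37°, λ = atan2(p_y, p_x) ≈ 152.96°.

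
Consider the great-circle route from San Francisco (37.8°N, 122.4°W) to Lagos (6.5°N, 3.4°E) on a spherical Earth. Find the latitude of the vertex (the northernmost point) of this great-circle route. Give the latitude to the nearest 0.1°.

≈ 46.3°N

The great circle lies in the plane with unit normal n̂ = (p₁ × p₂)/|p₁ × p₂|.
Here n̂_z ≈ +0.691; the vertex latitude is φ_max = arccos|n̂_z| ≈ 46.3°.
Check via Clairaut: cos φ_max = |cos φ₁| · sin C = cos(37.8°)·sin(61.1°) ≈ 0.691, again giving ≈ 46.3°.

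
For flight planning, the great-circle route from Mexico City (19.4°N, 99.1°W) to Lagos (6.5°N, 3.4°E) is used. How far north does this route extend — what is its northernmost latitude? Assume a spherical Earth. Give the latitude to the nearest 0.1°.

The great circle lies in the plane with unit normal n̂ = (p₁ × p₂)/|p₁ × p₂|.
Here n̂_z ≈ +0.928; the vertex latitude is φ_max = arccos|n̂_z| ≈ 21.9°.

≈ 21.9°N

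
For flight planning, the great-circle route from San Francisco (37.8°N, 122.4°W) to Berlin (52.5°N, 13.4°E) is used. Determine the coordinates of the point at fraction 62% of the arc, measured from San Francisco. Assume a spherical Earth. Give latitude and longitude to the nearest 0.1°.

Convert each endpoint to a unit vector on the sphere (x = cos φ cos λ, y = cos φ sin λ, z = sin φ).
The central angle between the endpoints is δ = arccos(p₁·p₂) ≈ 1.429 rad (81.9°).
Interpolate at f = 0.62 with slerp weights a = sin((1−f)δ)/sin δ ≈ 0.522, b = sin(fδ)/sin δ ≈ 0.782.
p = a·p₁ + b·p₂ ≈ (0.242, -0.238, 0.941); φ = arcsin(p_z) ≈ 70.15°, λ = atan2(p_y, p_x) ≈ -44.46°.

≈ 70.2°N, 44.5°W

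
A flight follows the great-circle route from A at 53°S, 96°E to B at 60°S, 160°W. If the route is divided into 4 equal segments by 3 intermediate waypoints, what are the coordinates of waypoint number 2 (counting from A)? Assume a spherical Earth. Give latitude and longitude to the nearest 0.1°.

The haversine formula gives a central angle δ ≈ 0.904 rad (51.8°) between the endpoints.
Interpolate at f = 2/4 with slerp weights a = sin((1−f)δ)/sin δ ≈ 0.556, b = sin(fδ)/sin δ ≈ 0.556.
p = a·p₁ + b·p₂ ≈ (-0.296, 0.238, -0.925); φ = arcsin(p_z) ≈ -67.69°, λ = atan2(p_y, p_x) ≈ 141.25°.

≈ 67.7°S, 141.3°E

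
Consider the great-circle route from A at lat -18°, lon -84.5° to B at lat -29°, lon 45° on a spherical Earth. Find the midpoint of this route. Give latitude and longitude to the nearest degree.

≈ lat -45°, lon -25°

From cos δ = sin φ₁ sin φ₂ + cos φ₁ cos φ₂ cos Δλ, the central angle is δ ≈ 1.960 rad (112.3°).
Interpolate at f = 1/2 with slerp weights a = sin((1−f)δ)/sin δ ≈ 0.898, b = sin(fδ)/sin δ ≈ 0.898.
p = a·p₁ + b·p₂ ≈ (0.637, -0.295, -0.712); φ = arcsin(p_z) ≈ -45.44°, λ = atan2(p_y, p_x) ≈ -24.82°.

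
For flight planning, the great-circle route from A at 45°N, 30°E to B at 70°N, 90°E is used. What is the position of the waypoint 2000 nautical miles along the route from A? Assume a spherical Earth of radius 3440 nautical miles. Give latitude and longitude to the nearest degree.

From cos δ = sin φ₁ sin φ₂ + cos φ₁ cos φ₂ cos Δλ, the central angle is δ ≈ 0.667 rad (38.2°). The total great-circle distance is δ·R ≈ 0.667 × 3440 ≈ 2296 nmi, so the target fraction is f = 2000/2296 ≈ 0.871.
Interpolate at f ≈ 0.871 with slerp weights a = sin((1−f)δ)/sin δ ≈ 0.139, b = sin(fδ)/sin δ ≈ 0.887.
p = a·p₁ + b·p₂ ≈ (0.085, 0.353, 0.932); φ = arcsin(p_z) ≈ 68.74°, λ = atan2(p_y, p_x) ≈ 76.44°.

≈ 69°N, 76°E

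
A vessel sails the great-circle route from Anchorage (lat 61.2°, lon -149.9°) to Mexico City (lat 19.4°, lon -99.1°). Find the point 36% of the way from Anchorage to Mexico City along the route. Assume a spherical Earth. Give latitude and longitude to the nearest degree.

From cos δ = sin φ₁ sin φ₂ + cos φ₁ cos φ₂ cos Δλ, the central angle is δ ≈ 0.954 rad (54.7°).
Interpolate at f = 0.36 with slerp weights a = sin((1−f)δ)/sin δ ≈ 0.703, b = sin(fδ)/sin δ ≈ 0.413.
p = a·p₁ + b·p₂ ≈ (-0.355, -0.554, 0.753); φ = arcsin(p_z) ≈ 48.85°, λ = atan2(p_y, p_x) ≈ -122.60°.

≈ lat 49°, lon -123°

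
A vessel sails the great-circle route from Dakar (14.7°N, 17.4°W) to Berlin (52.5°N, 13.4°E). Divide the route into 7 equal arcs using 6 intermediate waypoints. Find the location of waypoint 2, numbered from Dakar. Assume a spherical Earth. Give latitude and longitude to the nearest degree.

≈ 26°N, 11°W

Write both endpoints as unit vectors p₁, p₂ with components (cos φ cos λ, cos φ sin λ, sin φ).
The central angle between the endpoints is δ = arccos(p₁·p₂) ≈ 0.785 rad (45.0°).
Interpolate at f = 2/7 with slerp weights a = sin((1−f)δ)/sin δ ≈ 0.752, b = sin(fδ)/sin δ ≈ 0.315.
p = a·p₁ + b·p₂ ≈ (0.881, -0.173, 0.441); φ = arcsin(p_z) ≈ 26.14°, λ = atan2(p_y, p_x) ≈ -11.13°.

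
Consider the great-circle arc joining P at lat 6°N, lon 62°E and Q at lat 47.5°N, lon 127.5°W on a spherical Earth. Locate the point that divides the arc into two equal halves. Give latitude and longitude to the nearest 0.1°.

The haversine formula gives a central angle δ ≈ 2.196 rad (125.8°) between the endpoints.
Interpolate at f = 1/2 with slerp weights a = sin((1−f)δ)/sin δ ≈ 1.098, b = sin(fδ)/sin δ ≈ 1.098.
p = a·p₁ + b·p₂ ≈ (0.061, 0.376, 0.925); φ = arcsin(p_z) ≈ 67.62°, λ = atan2(p_y, p_x) ≈ 80.77°.

≈ lat 67.6°N, lon 80.8°E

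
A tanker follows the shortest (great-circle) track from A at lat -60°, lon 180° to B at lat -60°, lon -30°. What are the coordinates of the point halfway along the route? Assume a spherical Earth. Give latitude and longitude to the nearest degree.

≈ lat -82°, lon -105°

Write both endpoints as unit vectors p₁, p₂ with components (cos φ cos λ, cos φ sin λ, sin φ).
The central angle between the endpoints is δ = arccos(p₁·p₂) ≈ 1.008 rad (57.8°).
Interpolate at f = 1/2 with slerp weights a = sin((1−f)δ)/sin δ ≈ 0.571, b = sin(fδ)/sin δ ≈ 0.571.
p = a·p₁ + b·p₂ ≈ (-0.038, -0.143, -0.989); φ = arcsin(p_z) ≈ -81.50°, λ = atan2(p_y, p_x) ≈ -105.00°.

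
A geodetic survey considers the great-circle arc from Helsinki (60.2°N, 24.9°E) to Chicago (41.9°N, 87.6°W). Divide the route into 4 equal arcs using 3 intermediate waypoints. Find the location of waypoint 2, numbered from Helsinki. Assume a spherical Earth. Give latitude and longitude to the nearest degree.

≈ 65°N, 48°W

Write both endpoints as unit vectors p₁, p₂ with components (cos φ cos λ, cos φ sin λ, sin φ).
The central angle between the endpoints is δ = arccos(p₁·p₂) ≈ 1.117 rad (64.0°).
Interpolate at f = 2/4 with slerp weights a = sin((1−f)δ)/sin δ ≈ 0.590, b = sin(fδ)/sin δ ≈ 0.590.
p = a·p₁ + b·p₂ ≈ (0.284, -0.315, 0.905); φ = arcsin(p_z) ≈ 64.89°, λ = atan2(p_y, p_x) ≈ -47.96°.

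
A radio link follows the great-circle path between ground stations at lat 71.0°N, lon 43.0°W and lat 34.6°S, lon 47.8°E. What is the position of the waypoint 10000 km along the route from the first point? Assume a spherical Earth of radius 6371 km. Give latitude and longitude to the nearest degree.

≈ lat 4°S, lon 36°E

From cos δ = sin φ₁ sin φ₂ + cos φ₁ cos φ₂ cos Δλ, the central angle is δ ≈ 2.142 rad (122.7°). The total great-circle distance is δ·R ≈ 2.142 × 6371 ≈ 13647 km, so the target fraction is f = 10000/13647 ≈ 0.733.
Interpolate at f ≈ 0.733 with slerp weights a = sin((1−f)δ)/sin δ ≈ 0.644, b = sin(fδ)/sin δ ≈ 1.189.
p = a·p₁ + b·p₂ ≈ (0.811, 0.582, -0.066); φ = arcsin(p_z) ≈ -3.80°, λ = atan2(p_y, p_x) ≈ 35.67°.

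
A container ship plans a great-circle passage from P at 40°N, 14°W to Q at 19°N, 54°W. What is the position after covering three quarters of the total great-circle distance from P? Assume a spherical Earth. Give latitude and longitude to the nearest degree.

≈ 25°N, 46°W

Convert each endpoint to a unit vector on the sphere (x = cos φ cos λ, y = cos φ sin λ, z = sin φ).
The central angle between the endpoints is δ = arccos(p₁·p₂) ≈ 0.701 rad (40.2°).
Interpolate at f = 3/4 with slerp weights a = sin((1−f)δ)/sin δ ≈ 0.270, b = sin(fδ)/sin δ ≈ 0.778.
p = a·p₁ + b·p₂ ≈ (0.633, -0.645, 0.427); φ = arcsin(p_z) ≈ 25.28°, λ = atan2(p_y, p_x) ≈ -45.53°.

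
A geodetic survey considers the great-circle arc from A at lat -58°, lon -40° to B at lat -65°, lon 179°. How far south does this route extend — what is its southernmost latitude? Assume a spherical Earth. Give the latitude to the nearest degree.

The great circle lies in the plane with unit normal n̂ = (p₁ × p₂)/|p₁ × p₂|.
Here n̂_z ≈ -0.175; the vertex latitude is φ_max = arccos|n̂_z| ≈ 79.9°.
Check via Clairaut: cos φ_max = |cos φ₁| · sin C = cos(58.0°)·sin(160.7°) ≈ 0.175, again giving ≈ 79.9°.

≈ -80°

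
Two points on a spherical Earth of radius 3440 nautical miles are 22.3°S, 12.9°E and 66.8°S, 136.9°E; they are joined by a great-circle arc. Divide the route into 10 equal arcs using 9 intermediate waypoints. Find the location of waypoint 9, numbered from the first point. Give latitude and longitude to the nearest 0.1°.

From cos δ = sin φ₁ sin φ₂ + cos φ₁ cos φ₂ cos Δλ, the central angle is δ ≈ 1.425 rad (81.7°).
Interpolate at f = 9/10 with slerp weights a = sin((1−f)δ)/sin δ ≈ 0.144, b = sin(fδ)/sin δ ≈ 0.969.
p = a·p₁ + b·p₂ ≈ (-0.149, 0.290, -0.945); φ = arcsin(p_z) ≈ -70.94°, λ = atan2(p_y, p_x) ≈ 117.20°.

≈ 70.9°S, 117.2°E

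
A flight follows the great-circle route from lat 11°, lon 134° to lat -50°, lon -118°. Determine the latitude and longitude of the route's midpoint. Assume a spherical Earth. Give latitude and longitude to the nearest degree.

Write both endpoints as unit vectors p₁, p₂ with components (cos φ cos λ, cos φ sin λ, sin φ).
The central angle between the endpoints is δ = arccos(p₁·p₂) ≈ 1.919 rad (109.9°).
Interpolate at f = 1/2 with slerp weights a = sin((1−f)δ)/sin δ ≈ 0.871, b = sin(fδ)/sin δ ≈ 0.871.
p = a·p₁ + b·p₂ ≈ (-0.857, 0.121, -0.501); φ = arcsin(p_z) ≈ -30.07°, λ = atan2(p_y, p_x) ≈ 171.98°.

≈ lat -30°, lon 172°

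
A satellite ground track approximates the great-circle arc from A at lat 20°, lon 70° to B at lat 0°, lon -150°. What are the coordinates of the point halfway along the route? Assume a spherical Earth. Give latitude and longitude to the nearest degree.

≈ lat 27°, lon 145°

Convert each endpoint to a unit vector on the sphere (x = cos φ cos λ, y = cos φ sin λ, z = sin φ).
The central angle between the endpoints is δ = arccos(p₁·p₂) ≈ 2.374 rad (136.0°).
Interpolate at f = 1/2 with slerp weights a = sin((1−f)δ)/sin δ ≈ 1.336, b = sin(fδ)/sin δ ≈ 1.336.
p = a·p₁ + b·p₂ ≈ (-0.728, 0.512, 0.457); φ = arcsin(p_z) ≈ 27.19°, λ = atan2(p_y, p_x) ≈ 144.88°.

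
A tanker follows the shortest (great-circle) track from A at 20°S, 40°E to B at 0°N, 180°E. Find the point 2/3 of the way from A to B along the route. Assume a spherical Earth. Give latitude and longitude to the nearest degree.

≈ 21°S, 139°E

Write both endpoints as unit vectors p₁, p₂ with components (cos φ cos λ, cos φ sin λ, sin φ).
The central angle between the endpoints is δ = arccos(p₁·p₂) ≈ 2.374 rad (136.0°).
Interpolate at f = 2/3 with slerp weights a = sin((1−f)δ)/sin δ ≈ 1.025, b = sin(fδ)/sin δ ≈ 1.441.
p = a·p₁ + b·p₂ ≈ (-0.703, 0.619, -0.351); φ = arcsin(p_z) ≈ -20.52°, λ = atan2(p_y, p_x) ≈ 138.63°.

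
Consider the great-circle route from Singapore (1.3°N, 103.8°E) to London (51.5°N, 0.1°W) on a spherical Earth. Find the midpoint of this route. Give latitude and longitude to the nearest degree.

≈ (38°N, 68°E)

Write both endpoints as unit vectors p₁, p₂ with components (cos φ cos λ, cos φ sin λ, sin φ).
The central angle between the endpoints is δ = arccos(p₁·p₂) ≈ 1.703 rad (97.6°).
Interpolate at f = 1/2 with slerp weights a = sin((1−f)δ)/sin δ ≈ 0.759, b = sin(fδ)/sin δ ≈ 0.759.
p = a·p₁ + b·p₂ ≈ (0.291, 0.736, 0.611); φ = arcsin(p_z) ≈ 37.67°, λ = atan2(p_y, p_x) ≈ 68.40°.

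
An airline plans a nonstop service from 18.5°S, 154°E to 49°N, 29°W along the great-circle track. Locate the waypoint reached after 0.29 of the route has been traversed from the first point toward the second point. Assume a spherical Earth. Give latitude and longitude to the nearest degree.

From cos δ = sin φ₁ sin φ₂ + cos φ₁ cos φ₂ cos Δλ, the central angle is δ ≈ 2.608 rad (149.4°).
Interpolate at f = 0.29 with slerp weights a = sin((1−f)δ)/sin δ ≈ 1.888, b = sin(fδ)/sin δ ≈ 1.348.
p = a·p₁ + b·p₂ ≈ (-0.836, 0.356, 0.418); φ = arcsin(p_z) ≈ 24.73°, λ = atan2(p_y, p_x) ≈ 156.92°.

≈ 25°N, 157°E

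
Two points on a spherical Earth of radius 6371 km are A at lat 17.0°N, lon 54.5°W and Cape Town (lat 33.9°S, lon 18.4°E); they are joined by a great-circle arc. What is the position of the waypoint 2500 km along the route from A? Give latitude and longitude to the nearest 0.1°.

The haversine formula gives a central angle δ ≈ 1.500 rad (86.0°) between the endpoints. The total great-circle distance is δ·R ≈ 1.500 × 6371 ≈ 9559 km, so the target fraction is f = 2500/9559 ≈ 0.262.
Interpolate at f ≈ 0.262 with slerp weights a = sin((1−f)δ)/sin δ ≈ 0.897, b = sin(fδ)/sin δ ≈ 0.383.
p = a·p₁ + b·p₂ ≈ (0.800, -0.598, 0.048); φ = arcsin(p_z) ≈ 2.78°, λ = atan2(p_y, p_x) ≈ -36.77°.

≈ lat 2.8°N, lon 36.8°W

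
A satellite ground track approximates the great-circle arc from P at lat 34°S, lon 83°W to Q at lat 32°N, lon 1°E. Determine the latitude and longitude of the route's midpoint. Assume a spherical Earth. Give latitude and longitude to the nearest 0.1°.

Convert each endpoint to a unit vector on the sphere (x = cos φ cos λ, y = cos φ sin λ, z = sin φ).
The central angle between the endpoints is δ = arccos(p₁·p₂) ≈ 1.796 rad (102.9°).
Interpolate at f = 1/2 with slerp weights a = sin((1−f)δ)/sin δ ≈ 0.802, b = sin(fδ)/sin δ ≈ 0.802.
p = a·p₁ + b·p₂ ≈ (0.761, -0.648, -0.023); φ = arcsin(p_z) ≈ -1.35°, λ = atan2(p_y, p_x) ≈ -40.42°.

≈ lat 1.3°S, lon 40.4°W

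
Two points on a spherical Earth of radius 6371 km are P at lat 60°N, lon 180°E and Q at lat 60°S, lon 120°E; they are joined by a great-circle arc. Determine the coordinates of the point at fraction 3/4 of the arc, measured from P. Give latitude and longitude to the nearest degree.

Write both endpoints as unit vectors p₁, p₂ with components (cos φ cos λ, cos φ sin λ, sin φ).
The central angle between the endpoints is δ = arccos(p₁·p₂) ≈ 2.246 rad (128.7°).
Interpolate at f = 3/4 with slerp weights a = sin((1−f)δ)/sin δ ≈ 0.682, b = sin(fδ)/sin δ ≈ 1.273.
p = a·p₁ + b·p₂ ≈ (-0.659, 0.551, -0.512); φ = arcsin(p_z) ≈ -30.77°, λ = atan2(p_y, p_x) ≈ 140.10°.

≈ lat 31°S, lon 140°E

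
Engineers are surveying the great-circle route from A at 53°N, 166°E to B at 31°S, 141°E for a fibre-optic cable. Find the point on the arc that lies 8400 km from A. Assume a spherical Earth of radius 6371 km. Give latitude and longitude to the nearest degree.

≈ 20°S, 144°E

Write both endpoints as unit vectors p₁, p₂ with components (cos φ cos λ, cos φ sin λ, sin φ).
The central angle between the endpoints is δ = arccos(p₁·p₂) ≈ 1.515 rad (86.8°). The total great-circle distance is δ·R ≈ 1.515 × 6371 ≈ 9649 km, so the target fraction is f = 8400/9649 ≈ 0.871.
Interpolate at f ≈ 0.871 with slerp weights a = sin((1−f)δ)/sin δ ≈ 0.195, b = sin(fδ)/sin δ ≈ 0.970.
p = a·p₁ + b·p₂ ≈ (-0.760, 0.552, -0.344); φ = arcsin(p_z) ≈ -20.10°, λ = atan2(p_y, p_x) ≈ 144.03°.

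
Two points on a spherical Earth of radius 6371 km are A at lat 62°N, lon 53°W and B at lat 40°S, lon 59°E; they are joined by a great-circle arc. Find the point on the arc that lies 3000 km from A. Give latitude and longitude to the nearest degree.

From cos δ = sin φ₁ sin φ₂ + cos φ₁ cos φ₂ cos Δλ, the central angle is δ ≈ 2.349 rad (134.6°). The total great-circle distance is δ·R ≈ 2.349 × 6371 ≈ 14968 km, so the target fraction is f = 3000/14968 ≈ 0.200.
Interpolate at f ≈ 0.200 with slerp weights a = sin((1−f)δ)/sin δ ≈ 1.339, b = sin(fδ)/sin δ ≈ 0.637.
p = a·p₁ + b·p₂ ≈ (0.630, -0.083, 0.772); φ = arcsin(p_z) ≈ 50.57°, λ = atan2(p_y, p_x) ≈ -7.55°.

≈ lat 51°N, lon 8°W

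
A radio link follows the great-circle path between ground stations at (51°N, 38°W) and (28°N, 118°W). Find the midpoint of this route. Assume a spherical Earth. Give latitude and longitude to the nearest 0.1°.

Write both endpoints as unit vectors p₁, p₂ with components (cos φ cos λ, cos φ sin λ, sin φ).
The central angle between the endpoints is δ = arccos(p₁·p₂) ≈ 1.091 rad (62.5°).
Interpolate at f = 1/2 with slerp weights a = sin((1−f)δ)/sin δ ≈ 0.585, b = sin(fδ)/sin δ ≈ 0.585.
p = a·p₁ + b·p₂ ≈ (0.048, -0.683, 0.729); φ = arcsin(p_z) ≈ 46.82°, λ = atan2(p_y, p_x) ≈ -86.01°.

≈ (46.8°N, 86.0°W)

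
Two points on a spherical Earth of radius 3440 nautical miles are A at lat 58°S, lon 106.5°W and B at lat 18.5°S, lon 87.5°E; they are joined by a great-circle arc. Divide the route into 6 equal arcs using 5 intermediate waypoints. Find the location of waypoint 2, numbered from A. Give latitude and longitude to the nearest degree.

≈ lat 82°S, lon 153°E

Convert each endpoint to a unit vector on the sphere (x = cos φ cos λ, y = cos φ sin λ, z = sin φ).
The central angle between the endpoints is δ = arccos(p₁·p₂) ≈ 1.791 rad (102.6°).
Interpolate at f = 2/6 with slerp weights a = sin((1−f)δ)/sin δ ≈ 0.953, b = sin(fδ)/sin δ ≈ 0.576.
p = a·p₁ + b·p₂ ≈ (-0.120, 0.062, -0.991); φ = arcsin(p_z) ≈ -82.27°, λ = atan2(p_y, p_x) ≈ 152.73°.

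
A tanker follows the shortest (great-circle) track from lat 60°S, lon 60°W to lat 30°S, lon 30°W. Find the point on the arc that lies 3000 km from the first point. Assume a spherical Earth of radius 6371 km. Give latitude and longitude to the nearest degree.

Convert each endpoint to a unit vector on the sphere (x = cos φ cos λ, y = cos φ sin λ, z = sin φ).
The central angle between the endpoints is δ = arccos(p₁·p₂) ≈ 0.630 rad (36.1°). The total great-circle distance is δ·R ≈ 0.630 × 6371 ≈ 4014 km, so the target fraction is f = 3000/4014 ≈ 0.747.
Interpolate at f ≈ 0.747 with slerp weights a = sin((1−f)δ)/sin δ ≈ 0.269, b = sin(fδ)/sin δ ≈ 0.770.
p = a·p₁ + b·p₂ ≈ (0.645, -0.450, -0.618); φ = arcsin(p_z) ≈ -38.17°, λ = atan2(p_y, p_x) ≈ -34.91°.

≈ lat 38°S, lon 35°W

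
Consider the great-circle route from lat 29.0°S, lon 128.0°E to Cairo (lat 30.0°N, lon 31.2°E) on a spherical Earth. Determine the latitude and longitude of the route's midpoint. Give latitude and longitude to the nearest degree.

≈ lat 1°N, lon 80°E

Write both endpoints as unit vectors p₁, p₂ with components (cos φ cos λ, cos φ sin λ, sin φ).
The central angle between the endpoints is δ = arccos(p₁·p₂) ≈ 1.909 rad (109.4°).
Interpolate at f = 1/2 with slerp weights a = sin((1−f)δ)/sin δ ≈ 0.865, b = sin(fδ)/sin δ ≈ 0.865.
p = a·p₁ + b·p₂ ≈ (0.175, 0.984, 0.013); φ = arcsin(p_z) ≈ 0.75°, λ = atan2(p_y, p_x) ≈ 79.92°.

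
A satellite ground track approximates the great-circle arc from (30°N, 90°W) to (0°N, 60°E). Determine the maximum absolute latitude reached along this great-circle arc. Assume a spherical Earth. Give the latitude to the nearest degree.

The great circle lies in the plane with unit normal n̂ = (p₁ × p₂)/|p₁ × p₂|.
Here n̂_z ≈ +0.655; the vertex latitude is φ_max = arccos|n̂_z| ≈ 49.1°.
Check via Clairaut: cos φ_max = |cos φ₁| · sin C = cos(30.0°)·sin(49.1°) ≈ 0.655, again giving ≈ 49.1°.

≈ 49°N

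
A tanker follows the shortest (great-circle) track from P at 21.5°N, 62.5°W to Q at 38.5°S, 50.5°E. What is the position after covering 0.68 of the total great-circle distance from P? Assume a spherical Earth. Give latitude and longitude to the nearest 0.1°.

From cos δ = sin φ₁ sin φ₂ + cos φ₁ cos φ₂ cos Δλ, the central angle is δ ≈ 2.109 rad (120.8°).
Interpolate at f = 0.68 with slerp weights a = sin((1−f)δ)/sin δ ≈ 0.728, b = sin(fδ)/sin δ ≈ 1.154.
p = a·p₁ + b·p₂ ≈ (0.887, 0.096, -0.452); φ = arcsin(p_z) ≈ -26.84°, λ = atan2(p_y, p_x) ≈ 6.19°.

≈ 26.8°S, 6.2°E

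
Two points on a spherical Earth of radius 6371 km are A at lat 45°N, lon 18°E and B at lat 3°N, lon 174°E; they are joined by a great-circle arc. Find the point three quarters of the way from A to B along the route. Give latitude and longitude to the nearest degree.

The haversine formula gives a central angle δ ≈ 2.224 rad (127.5°) between the endpoints.
Interpolate at f = 3/4 with slerp weights a = sin((1−f)δ)/sin δ ≈ 0.665, b = sin(fδ)/sin δ ≈ 1.254.
p = a·p₁ + b·p₂ ≈ (-0.798, 0.276, 0.536); φ = arcsin(p_z) ≈ 32.40°, λ = atan2(p_y, p_x) ≈ 160.91°.

≈ lat 32°N, lon 161°E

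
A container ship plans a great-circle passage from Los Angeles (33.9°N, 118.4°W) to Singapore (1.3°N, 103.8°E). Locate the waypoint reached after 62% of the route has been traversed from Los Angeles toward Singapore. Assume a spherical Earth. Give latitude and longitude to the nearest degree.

≈ 33°N, 142°E

The haversine formula gives a central angle δ ≈ 2.217 rad (127.0°) between the endpoints.
Interpolate at f = 0.62 with slerp weights a = sin((1−f)δ)/sin δ ≈ 0.935, b = sin(fδ)/sin δ ≈ 1.228.
p = a·p₁ + b·p₂ ≈ (-0.662, 0.510, 0.549); φ = arcsin(p_z) ≈ 33.31°, λ = atan2(p_y, p_x) ≈ 142.37°.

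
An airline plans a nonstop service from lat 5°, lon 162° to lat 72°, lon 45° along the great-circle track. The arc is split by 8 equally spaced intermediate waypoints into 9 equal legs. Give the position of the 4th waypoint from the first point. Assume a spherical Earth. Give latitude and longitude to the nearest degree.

≈ lat 44°, lon 147°

Write both endpoints as unit vectors p₁, p₂ with components (cos φ cos λ, cos φ sin λ, sin φ).
The central angle between the endpoints is δ = arccos(p₁·p₂) ≈ 1.628 rad (93.3°).
Interpolate at f = 4/9 with slerp weights a = sin((1−f)δ)/sin δ ≈ 0.787, b = sin(fδ)/sin δ ≈ 0.663.
p = a·p₁ + b·p₂ ≈ (-0.601, 0.387, 0.699); φ = arcsin(p_z) ≈ 44.36°, λ = atan2(p_y, p_x) ≈ 147.21°.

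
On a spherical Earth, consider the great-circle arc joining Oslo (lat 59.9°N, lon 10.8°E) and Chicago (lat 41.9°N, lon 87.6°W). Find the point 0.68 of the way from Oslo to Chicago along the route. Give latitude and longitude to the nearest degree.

≈ lat 56°N, lon 68°W

Convert each endpoint to a unit vector on the sphere (x = cos φ cos λ, y = cos φ sin λ, z = sin φ).
The central angle between the endpoints is δ = arccos(p₁·p₂) ≈ 1.020 rad (58.4°).
Interpolate at f = 0.68 with slerp weights a = sin((1−f)δ)/sin δ ≈ 0.376, b = sin(fδ)/sin δ ≈ 0.750.
p = a·p₁ + b·p₂ ≈ (0.209, -0.523, 0.827); φ = arcsin(p_z) ≈ 55.75°, λ = atan2(p_y, p_x) ≈ -68.22°.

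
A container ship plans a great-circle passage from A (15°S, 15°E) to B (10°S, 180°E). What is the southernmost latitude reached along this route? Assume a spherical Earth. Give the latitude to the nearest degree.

The great circle lies in the plane with unit normal n̂ = (p₁ × p₂)/|p₁ × p₂|.
Here n̂_z ≈ +0.506; the vertex latitude is φ_max = arccos|n̂_z| ≈ 59.6°.
Check via Clairaut: cos φ_max = |cos φ₁| · sin C = cos(15.0°)·sin(148.4°) ≈ 0.506, again giving ≈ 59.6°.

≈ 60°S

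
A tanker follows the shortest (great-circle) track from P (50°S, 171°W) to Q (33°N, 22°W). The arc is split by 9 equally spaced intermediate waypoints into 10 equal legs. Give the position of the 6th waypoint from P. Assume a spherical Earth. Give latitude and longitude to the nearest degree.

Write both endpoints as unit vectors p₁, p₂ with components (cos φ cos λ, cos φ sin λ, sin φ).
The central angle between the endpoints is δ = arccos(p₁·p₂) ≈ 2.645 rad (151.6°).
Interpolate at f = 6/10 with slerp weights a = sin((1−f)δ)/sin δ ≈ 1.830, b = sin(fδ)/sin δ ≈ 2.099.
p = a·p₁ + b·p₂ ≈ (0.471, -0.844, -0.258); φ = arcsin(p_z) ≈ -14.96°, λ = atan2(p_y, p_x) ≈ -60.83°.

≈ (15°S, 61°W)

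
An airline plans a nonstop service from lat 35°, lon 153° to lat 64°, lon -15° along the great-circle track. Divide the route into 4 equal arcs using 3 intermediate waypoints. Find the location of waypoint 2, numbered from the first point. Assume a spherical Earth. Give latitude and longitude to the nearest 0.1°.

≈ lat 74.8°, lon 139.9°

Convert each endpoint to a unit vector on the sphere (x = cos φ cos λ, y = cos φ sin λ, z = sin φ).
The central angle between the endpoints is δ = arccos(p₁·p₂) ≈ 1.406 rad (80.5°).
Interpolate at f = 2/4 with slerp weights a = sin((1−f)δ)/sin δ ≈ 0.655, b = sin(fδ)/sin δ ≈ 0.655.
p = a·p₁ + b·p₂ ≈ (-0.201, 0.169, 0.965); φ = arcsin(p_z) ≈ 74.77°, λ = atan2(p_y, p_x) ≈ 139.86°.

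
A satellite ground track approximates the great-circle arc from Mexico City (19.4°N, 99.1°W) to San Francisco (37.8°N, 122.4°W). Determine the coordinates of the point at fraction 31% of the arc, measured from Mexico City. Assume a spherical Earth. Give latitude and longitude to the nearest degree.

Convert each endpoint to a unit vector on the sphere (x = cos φ cos λ, y = cos φ sin λ, z = sin φ).
The central angle between the endpoints is δ = arccos(p₁·p₂) ≈ 0.478 rad (27.4°).
Interpolate at f = 0.31 with slerp weights a = sin((1−f)δ)/sin δ ≈ 0.704, b = sin(fδ)/sin δ ≈ 0.321.
p = a·p₁ + b·p₂ ≈ (-0.241, -0.870, 0.431); φ = arcsin(p_z) ≈ 25.50°, λ = atan2(p_y, p_x) ≈ -105.48°.

≈ (26°N, 105°W)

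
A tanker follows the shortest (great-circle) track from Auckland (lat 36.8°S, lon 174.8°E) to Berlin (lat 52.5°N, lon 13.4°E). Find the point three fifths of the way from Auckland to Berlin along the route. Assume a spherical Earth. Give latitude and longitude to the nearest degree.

The haversine formula gives a central angle δ ≈ 2.785 rad (159.6°) between the endpoints.
Interpolate at f = 3/5 with slerp weights a = sin((1−f)δ)/sin δ ≈ 2.574, b = sin(fδ)/sin δ ≈ 2.853.
p = a·p₁ + b·p₂ ≈ (-0.363, 0.589, 0.722); φ = arcsin(p_z) ≈ 46.21°, λ = atan2(p_y, p_x) ≈ 121.62°.

≈ lat 46°N, lon 122°E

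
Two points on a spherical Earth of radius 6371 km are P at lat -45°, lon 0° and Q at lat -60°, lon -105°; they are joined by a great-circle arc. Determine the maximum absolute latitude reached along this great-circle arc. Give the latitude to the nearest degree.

The great circle lies in the plane with unit normal n̂ = (p₁ × p₂)/|p₁ × p₂|.
Here n̂_z ≈ -0.400; the vertex latitude is φ_max = arccos|n̂_z| ≈ 66.4°.
Check via Clairaut: cos φ_max = |cos φ₁| · sin C = cos(45.0°)·sin(145.5°) ≈ 0.400, again giving ≈ 66.4°.

≈ -66°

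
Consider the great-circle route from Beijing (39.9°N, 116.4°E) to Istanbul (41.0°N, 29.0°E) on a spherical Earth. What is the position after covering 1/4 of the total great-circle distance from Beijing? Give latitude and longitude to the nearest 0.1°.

≈ (46.9°N, 96.7°E)

Write both endpoints as unit vectors p₁, p₂ with components (cos φ cos λ, cos φ sin λ, sin φ).
The central angle between the endpoints is δ = arccos(p₁·p₂) ≈ 1.107 rad (63.4°).
Interpolate at f = 1/4 with slerp weights a = sin((1−f)δ)/sin δ ≈ 0.825, b = sin(fδ)/sin δ ≈ 0.306.
p = a·p₁ + b·p₂ ≈ (-0.080, 0.679, 0.730); φ = arcsin(p_z) ≈ 46.87°, λ = atan2(p_y, p_x) ≈ 96.71°.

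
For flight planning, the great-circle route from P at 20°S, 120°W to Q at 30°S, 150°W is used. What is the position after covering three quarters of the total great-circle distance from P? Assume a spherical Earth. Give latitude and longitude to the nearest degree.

Write both endpoints as unit vectors p₁, p₂ with components (cos φ cos λ, cos φ sin λ, sin φ).
The central angle between the endpoints is δ = arccos(p₁·p₂) ≈ 0.504 rad (28.9°).
Interpolate at f = 3/4 with slerp weights a = sin((1−f)δ)/sin δ ≈ 0.260, b = sin(fδ)/sin δ ≈ 0.764.
p = a·p₁ + b·p₂ ≈ (-0.695, -0.543, -0.471); φ = arcsin(p_z) ≈ -28.11°, λ = atan2(p_y, p_x) ≈ -142.03°.

≈ 28°S, 142°W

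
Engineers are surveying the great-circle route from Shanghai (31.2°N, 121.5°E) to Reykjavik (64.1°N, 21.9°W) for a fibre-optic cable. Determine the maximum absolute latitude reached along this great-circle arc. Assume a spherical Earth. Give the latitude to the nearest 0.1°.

≈ 76.9°N

The great circle lies in the plane with unit normal n̂ = (p₁ × p₂)/|p₁ × p₂|.
Here n̂_z ≈ -0.226; the vertex latitude is φ_max = arccos|n̂_z| ≈ 76.9°.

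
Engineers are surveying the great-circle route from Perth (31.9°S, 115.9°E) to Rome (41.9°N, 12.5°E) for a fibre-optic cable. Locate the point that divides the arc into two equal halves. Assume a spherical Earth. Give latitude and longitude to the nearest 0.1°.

≈ (8.0°N, 69.0°E)

Write both endpoints as unit vectors p₁, p₂ with components (cos φ cos λ, cos φ sin λ, sin φ).
The central angle between the endpoints is δ = arccos(p₁·p₂) ≈ 2.094 rad (120.0°).
Interpolate at f = 1/2 with slerp weights a = sin((1−f)δ)/sin δ ≈ 0.999, b = sin(fδ)/sin δ ≈ 0.999.
p = a·p₁ + b·p₂ ≈ (0.356, 0.924, 0.139); φ = arcsin(p_z) ≈ 8.01°, λ = atan2(p_y, p_x) ≈ 68.95°.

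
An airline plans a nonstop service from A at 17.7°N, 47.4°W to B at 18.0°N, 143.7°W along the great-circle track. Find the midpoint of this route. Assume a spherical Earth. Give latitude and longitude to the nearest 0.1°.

Write both endpoints as unit vectors p₁, p₂ with components (cos φ cos λ, cos φ sin λ, sin φ).
The central angle between the endpoints is δ = arccos(p₁·p₂) ≈ 1.576 rad (90.3°).
Interpolate at f = 1/2 with slerp weights a = sin((1−f)δ)/sin δ ≈ 0.709, b = sin(fδ)/sin δ ≈ 0.709.
p = a·p₁ + b·p₂ ≈ (-0.086, -0.896, 0.435); φ = arcsin(p_z) ≈ 25.77°, λ = atan2(p_y, p_x) ≈ -95.50°.

≈ 25.8°N, 95.5°W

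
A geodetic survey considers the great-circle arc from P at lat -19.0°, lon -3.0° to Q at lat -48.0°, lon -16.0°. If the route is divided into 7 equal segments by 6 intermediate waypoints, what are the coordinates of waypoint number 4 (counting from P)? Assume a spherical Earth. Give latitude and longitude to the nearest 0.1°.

≈ lat -35.7°, lon -9.3°

Convert each endpoint to a unit vector on the sphere (x = cos φ cos λ, y = cos φ sin λ, z = sin φ).
The central angle between the endpoints is δ = arccos(p₁·p₂) ≈ 0.539 rad (30.9°).
Interpolate at f = 4/7 with slerp weights a = sin((1−f)δ)/sin δ ≈ 0.446, b = sin(fδ)/sin δ ≈ 0.591.
p = a·p₁ + b·p₂ ≈ (0.801, -0.131, -0.584); φ = arcsin(p_z) ≈ -35.74°, λ = atan2(p_y, p_x) ≈ -9.29°.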